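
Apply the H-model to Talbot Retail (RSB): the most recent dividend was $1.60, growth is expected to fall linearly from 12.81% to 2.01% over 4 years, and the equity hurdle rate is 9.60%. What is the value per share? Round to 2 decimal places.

$26.06

H-model: P₀ = D₀[(1+g_L) + H(g_S−g_L)]/(r−g_L), with H = 4/2 = 2.
P₀ = 1.60 × [(1+0.0201) + 2×(0.1281−0.0201)] / (0.096−0.0201)
   = 1.60 × 1.2361 / 0.0759 = 26.0574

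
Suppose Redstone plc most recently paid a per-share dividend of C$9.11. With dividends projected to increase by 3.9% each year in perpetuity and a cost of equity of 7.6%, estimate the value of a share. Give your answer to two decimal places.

C$255.82

Gordon growth model: P₀ = D₁/(r − g). D₁ = 9.11 × (1 + 0.039) = 9.4653.
P₀ = 9.4653 / (0.076 − 0.039) = 9.4653 / 0.037 = 255.8186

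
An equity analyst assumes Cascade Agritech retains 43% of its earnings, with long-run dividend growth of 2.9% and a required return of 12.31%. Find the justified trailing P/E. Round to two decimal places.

6.23

Payout ratio b = 1 − 0.43 = 0.57.
Justified trailing P/E = b(1+g)/(r−g) = 0.57×(1+0.029)/(0.1231−0.029) = 6.2330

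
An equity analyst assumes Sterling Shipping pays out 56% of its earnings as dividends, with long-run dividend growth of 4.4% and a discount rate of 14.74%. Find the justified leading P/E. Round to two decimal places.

5.42

Justified leading P/E = b/(r−g) = 0.56/(0.1474−0.044) = 5.4159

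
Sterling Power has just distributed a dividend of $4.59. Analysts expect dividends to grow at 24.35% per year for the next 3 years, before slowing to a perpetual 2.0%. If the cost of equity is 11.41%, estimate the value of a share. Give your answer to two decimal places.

Two-stage DDM. Project D₁…D_3 at 0.2435, terminal growth 0.02, discount at r = 0.1141.
D_1 = 5.7077
D_2 = 7.0975
D_3 = 8.8257
Terminal value at t=3: TV = D_4/(r−g) = 9.0022/(0.1141−0.02) = 95.6667
P₀ = 5.7077/(1+0.1141)^1 + 7.0975/(1+0.1141)^2 + 8.8257/(1+0.1141)^3 + 95.6667/(1+0.1141)^3 = 86.4048

$86.40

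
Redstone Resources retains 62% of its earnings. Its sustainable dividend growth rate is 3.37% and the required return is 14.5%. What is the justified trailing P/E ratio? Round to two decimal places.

3.53

Payout ratio b = 1 − 0.62 = 0.38.
Justified trailing P/E = b(1+g)/(r−g) = 0.38×(1+0.0337)/(0.145−0.0337) = 3.5293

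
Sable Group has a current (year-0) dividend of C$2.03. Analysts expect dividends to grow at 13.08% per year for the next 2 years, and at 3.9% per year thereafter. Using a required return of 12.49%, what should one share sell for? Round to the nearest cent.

C$28.90

Two-stage DDM. Project D₁…D_2 at 0.1308, terminal growth 0.039, discount at r = 0.1249.
D_1 = 2.2955
D_2 = 2.5958
Terminal value at t=2: TV = D_3/(r−g) = 2.6970/(0.1249−0.039) = 31.3971
P₀ = 2.2955/(1+0.1249)^1 + 2.5958/(1+0.1249)^2 + 31.3971/(1+0.1249)^2 = 28.9040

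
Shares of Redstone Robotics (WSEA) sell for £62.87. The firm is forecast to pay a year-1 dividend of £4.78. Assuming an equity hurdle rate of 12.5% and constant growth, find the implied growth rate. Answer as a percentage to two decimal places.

4.90%

From P₀ = D₁/(r − g), the implied growth is g = r − D₁/P₀.
g = 0.125 − 4.78/62.87 = 0.125 − 0.07603 = 0.04897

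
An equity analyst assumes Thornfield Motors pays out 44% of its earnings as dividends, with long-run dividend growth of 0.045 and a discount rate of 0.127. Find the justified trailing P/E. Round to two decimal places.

5.61

Justified trailing P/E = b(1+g)/(r−g) = 0.44×(1+0.045)/(0.127−0.045) = 5.6073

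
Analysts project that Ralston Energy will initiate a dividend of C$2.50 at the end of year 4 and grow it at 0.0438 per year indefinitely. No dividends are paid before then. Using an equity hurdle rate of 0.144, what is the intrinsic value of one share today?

C$16.66

Deferred-dividend DDM. At t=3 the remaining stream is a growing perpetuity with first payment D_4 = 2.50.
V_3 = D_4/(r−g) = 2.50/(0.144−0.0438) = 24.9501
P₀ = V_3/(1+r)^3 = 24.9501/(1+0.144)^3 = 16.6646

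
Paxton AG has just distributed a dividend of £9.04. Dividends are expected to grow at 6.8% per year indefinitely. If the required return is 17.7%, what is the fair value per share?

Gordon growth model: P₀ = D₁/(r − g). D₁ = 9.04 × (1 + 0.068) = 9.6547.
P₀ = 9.6547 / (0.177 − 0.068) = 9.6547 / 0.109 = 88.5754

£88.58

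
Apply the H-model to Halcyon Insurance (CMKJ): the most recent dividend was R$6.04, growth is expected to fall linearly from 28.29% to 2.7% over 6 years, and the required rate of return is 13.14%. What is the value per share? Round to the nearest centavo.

R$103.83

H-model: P₀ = D₀[(1+g_L) + H(g_S−g_L)]/(r−g_L), with H = 6/2 = 3.
P₀ = 6.04 × [(1+0.027) + 3×(0.2829−0.027)] / (0.1314−0.027)
   = 6.04 × 1.7947 / 0.1044 = 103.8313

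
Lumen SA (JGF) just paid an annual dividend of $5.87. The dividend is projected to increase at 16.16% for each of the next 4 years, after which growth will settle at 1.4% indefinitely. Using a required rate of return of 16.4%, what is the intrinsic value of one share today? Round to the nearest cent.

$62.71

Two-stage DDM. Project D₁…D_4 at 0.1616, terminal growth 0.014, discount at r = 0.164.
D_1 = 6.8186
D_2 = 7.9205
D_3 = 9.2004
D_4 = 10.6872
Terminal value at t=4: TV = D_5/(r−g) = 10.8368/(0.164−0.014) = 72.2456
P₀ = 6.8186/(1+0.164)^1 + 7.9205/(1+0.164)^2 + 9.2004/(1+0.164)^3 + 10.6872/(1+0.164)^4 + 72.2456/(1+0.164)^4 = 62.7142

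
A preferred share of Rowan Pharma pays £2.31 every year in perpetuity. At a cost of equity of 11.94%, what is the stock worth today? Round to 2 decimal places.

£19.35

Zero-growth DDM (perpetuity): P₀ = D/r = 2.31 / 0.1194 = 19.3467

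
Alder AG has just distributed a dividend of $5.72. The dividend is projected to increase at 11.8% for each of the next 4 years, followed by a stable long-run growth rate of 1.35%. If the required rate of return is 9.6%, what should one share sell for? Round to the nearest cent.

$100.14

Two-stage DDM. Project D₁…D_4 at 0.118, terminal growth 0.0135, discount at r = 0.096.
D_1 = 6.3950
D_2 = 7.1496
D_3 = 7.9932
D_4 = 8.9364
Terminal value at t=4: TV = D_5/(r−g) = 9.0571/(0.096−0.0135) = 109.7825
P₀ = 6.3950/(1+0.096)^1 + 7.1496/(1+0.096)^2 + 7.9932/(1+0.096)^3 + 8.9364/(1+0.096)^4 + 109.7825/(1+0.096)^4 = 100.1350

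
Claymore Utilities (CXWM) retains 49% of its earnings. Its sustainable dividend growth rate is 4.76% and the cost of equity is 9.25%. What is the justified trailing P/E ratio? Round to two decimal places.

Payout ratio b = 1 − 0.49 = 0.51.
Justified trailing P/E = b(1+g)/(r−g) = 0.51×(1+0.0476)/(0.0925−0.0476) = 11.8992

11.90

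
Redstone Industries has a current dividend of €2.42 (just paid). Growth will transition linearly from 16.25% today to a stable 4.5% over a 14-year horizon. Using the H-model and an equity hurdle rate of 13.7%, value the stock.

H-model: P₀ = D₀[(1+g_L) + H(g_S−g_L)]/(r−g_L), with H = 14/2 = 7.
P₀ = 2.42 × [(1+0.045) + 7×(0.1625−0.045)] / (0.137−0.045)
   = 2.42 × 1.8675 / 0.092 = 49.1234

€49.12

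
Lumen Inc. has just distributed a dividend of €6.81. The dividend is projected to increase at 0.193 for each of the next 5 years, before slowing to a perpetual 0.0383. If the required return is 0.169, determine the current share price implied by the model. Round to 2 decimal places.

€96.09

Two-stage DDM. Project D₁…D_5 at 0.193, terminal growth 0.0383, discount at r = 0.169.
D_1 = 8.1243
D_2 = 9.6923
D_3 = 11.5629
D_4 = 13.7946
D_5 = 16.4569
Terminal value at t=5: TV = D_6/(r−g) = 17.0873/(0.169−0.0383) = 130.7364
P₀ = 8.1243/(1+0.169)^1 + 9.6923/(1+0.169)^2 + 11.5629/(1+0.169)^3 + 13.7946/(1+0.169)^4 + 16.4569/(1+0.169)^5 + 130.7364/(1+0.169)^5 = 96.0913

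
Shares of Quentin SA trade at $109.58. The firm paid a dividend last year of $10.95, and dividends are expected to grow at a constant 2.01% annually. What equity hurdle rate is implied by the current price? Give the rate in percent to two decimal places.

Rearranging the constant-growth DDM: r = D₁/P₀ + g.
D₁ = 10.95 × (1 + 0.0201) = 11.1701.
r = 11.1701 / 109.58 + 0.0201 = 0.10194 + 0.0201 = 0.12204

12.20%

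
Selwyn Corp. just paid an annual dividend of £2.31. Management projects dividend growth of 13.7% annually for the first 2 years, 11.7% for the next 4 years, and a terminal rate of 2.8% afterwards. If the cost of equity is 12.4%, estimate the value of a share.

£38.70

Three-stage DDM. Project D₁…D_6; terminal Gordon value at t=6 with g = 0.028; discount at r = 0.124.
D_1 = 2.6265
D_2 = 2.9863
D_3 = 3.3357
D_4 = 3.7260
D_5 = 4.1619
D_6 = 4.6489
TV_6 = 4.7790/(0.124−0.028) = 49.7814
P₀ = Σ Dₜ/(1+r)ᵗ + TV_6/(1+r)^6 = 38.6962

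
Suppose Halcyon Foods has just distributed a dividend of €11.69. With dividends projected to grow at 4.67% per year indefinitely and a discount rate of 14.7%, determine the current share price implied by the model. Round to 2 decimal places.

€121.99

Gordon growth model: P₀ = D₁/(r − g). D₁ = 11.69 × (1 + 0.0467) = 12.2359.
P₀ = 12.2359 / (0.147 − 0.0467) = 12.2359 / 0.1003 = 121.9933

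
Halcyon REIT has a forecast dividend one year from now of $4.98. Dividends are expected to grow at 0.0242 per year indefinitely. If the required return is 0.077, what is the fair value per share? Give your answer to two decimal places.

$94.32

Gordon growth model: P₀ = D₁/(r − g), with D₁ = 4.98 given directly.
P₀ = 4.9800 / (0.077 − 0.0242) = 4.9800 / 0.0528 = 94.3182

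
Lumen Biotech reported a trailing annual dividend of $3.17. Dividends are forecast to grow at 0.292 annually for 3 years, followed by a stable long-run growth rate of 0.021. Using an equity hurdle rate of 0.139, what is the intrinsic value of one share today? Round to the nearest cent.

Two-stage DDM. Project D₁…D_3 at 0.292, terminal growth 0.021, discount at r = 0.139.
D_1 = 4.0956
D_2 = 5.2916
D_3 = 6.8367
Terminal value at t=3: TV = D_4/(r−g) = 6.9803/(0.139−0.021) = 59.1549
P₀ = 4.0956/(1+0.139)^1 + 5.2916/(1+0.139)^2 + 6.8367/(1+0.139)^3 + 59.1549/(1+0.139)^3 = 52.3345

$52.33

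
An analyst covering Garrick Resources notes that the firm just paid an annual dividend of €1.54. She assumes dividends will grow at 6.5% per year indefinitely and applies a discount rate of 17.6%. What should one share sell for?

€14.78

Gordon growth model: P₀ = D₁/(r − g). D₁ = 1.54 × (1 + 0.065) = 1.6401.
P₀ = 1.6401 / (0.176 − 0.065) = 1.6401 / 0.111 = 14.7757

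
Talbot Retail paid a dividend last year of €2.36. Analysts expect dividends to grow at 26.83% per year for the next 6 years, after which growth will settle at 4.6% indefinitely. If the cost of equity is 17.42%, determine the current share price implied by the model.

Two-stage DDM. Project D₁…D_6 at 0.2683, terminal growth 0.046, discount at r = 0.1742.
D_1 = 2.9932
D_2 = 3.7963
D_3 = 4.8148
D_4 = 6.1066
D_5 = 7.7450
D_6 = 9.8230
Terminal value at t=6: TV = D_7/(r−g) = 10.2749/(0.1742−0.046) = 80.1471
P₀ = 2.9932/(1+0.1742)^1 + 3.7963/(1+0.1742)^2 + 4.8148/(1+0.1742)^3 + 6.1066/(1+0.1742)^4 + 7.7450/(1+0.1742)^5 + 9.8230/(1+0.1742)^6 + 80.1471/(1+0.1742)^6 = 49.2867

€49.29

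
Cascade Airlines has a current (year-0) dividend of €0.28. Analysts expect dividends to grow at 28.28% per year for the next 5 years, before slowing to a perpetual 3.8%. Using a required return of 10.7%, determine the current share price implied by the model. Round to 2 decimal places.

Two-stage DDM. Project D₁…D_5 at 0.2828, terminal growth 0.038, discount at r = 0.107.
D_1 = 0.3592
D_2 = 0.4608
D_3 = 0.5911
D_4 = 0.7582
D_5 = 0.9726
Terminal value at t=5: TV = D_6/(r−g) = 1.0096/(0.107−0.038) = 14.6319
P₀ = 0.3592/(1+0.107)^1 + 0.4608/(1+0.107)^2 + 0.5911/(1+0.107)^3 + 0.7582/(1+0.107)^4 + 0.9726/(1+0.107)^5 + 14.6319/(1+0.107)^5 = 11.0278

€11.03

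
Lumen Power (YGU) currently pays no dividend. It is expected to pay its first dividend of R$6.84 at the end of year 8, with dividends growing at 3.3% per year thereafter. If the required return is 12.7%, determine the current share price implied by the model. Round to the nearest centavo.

R$31.51

Deferred-dividend DDM. At t=7 the remaining stream is a growing perpetuity with first payment D_8 = 6.84.
V_7 = D_8/(r−g) = 6.84/(0.127−0.033) = 72.7660
P₀ = V_7/(1+r)^7 = 72.7660/(1+0.127)^7 = 31.5109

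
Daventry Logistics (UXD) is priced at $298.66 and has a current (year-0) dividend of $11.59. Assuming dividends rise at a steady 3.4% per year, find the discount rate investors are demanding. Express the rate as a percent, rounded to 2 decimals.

7.41%

Rearranging the constant-growth DDM: r = D₁/P₀ + g.
D₁ = 11.59 × (1 + 0.034) = 11.9841.
r = 11.9841 / 298.66 + 0.034 = 0.04013 + 0.034 = 0.07413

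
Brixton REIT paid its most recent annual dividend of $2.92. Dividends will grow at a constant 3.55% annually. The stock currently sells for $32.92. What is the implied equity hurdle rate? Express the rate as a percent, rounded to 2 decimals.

12.73%

Rearranging the constant-growth DDM: r = D₁/P₀ + g.
D₁ = 2.92 × (1 + 0.0355) = 3.0237.
r = 3.0237 / 32.92 + 0.0355 = 0.09185 + 0.0355 = 0.12735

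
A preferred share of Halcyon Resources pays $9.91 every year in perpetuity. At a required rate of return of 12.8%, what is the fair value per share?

Zero-growth DDM (perpetuity): P₀ = D/r = 9.91 / 0.128 = 77.4219

$77.42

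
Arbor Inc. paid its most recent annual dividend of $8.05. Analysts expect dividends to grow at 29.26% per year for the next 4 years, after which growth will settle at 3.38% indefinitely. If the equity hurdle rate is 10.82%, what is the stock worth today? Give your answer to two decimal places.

$255.05

Two-stage DDM. Project D₁…D_4 at 0.2926, terminal growth 0.0338, discount at r = 0.1082.
D_1 = 10.4054
D_2 = 13.4501
D_3 = 17.3855
D_4 = 22.4726
Terminal value at t=4: TV = D_5/(r−g) = 23.2321/(0.1082−0.0338) = 312.2598
P₀ = 10.4054/(1+0.1082)^1 + 13.4501/(1+0.1082)^2 + 17.3855/(1+0.1082)^3 + 22.4726/(1+0.1082)^4 + 312.2598/(1+0.1082)^4 = 255.0502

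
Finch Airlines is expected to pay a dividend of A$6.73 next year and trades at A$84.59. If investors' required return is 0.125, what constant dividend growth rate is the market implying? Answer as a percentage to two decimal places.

4.54%

From P₀ = D₁/(r − g), the implied growth is g = r − D₁/P₀.
g = 0.125 − 6.73/84.59 = 0.125 − 0.07956 = 0.04544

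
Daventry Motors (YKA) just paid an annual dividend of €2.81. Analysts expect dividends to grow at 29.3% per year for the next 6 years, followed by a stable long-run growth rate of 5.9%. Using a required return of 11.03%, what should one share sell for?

€174.41

Two-stage DDM. Project D₁…D_6 at 0.293, terminal growth 0.059, discount at r = 0.1103.
D_1 = 3.6333
D_2 = 4.6979
D_3 = 6.0744
D_4 = 7.8542
D_5 = 10.1554
D_6 = 13.1310
Terminal value at t=6: TV = D_7/(r−g) = 13.9057/(0.1103−0.059) = 271.0666
P₀ = 3.6333/(1+0.1103)^1 + 4.6979/(1+0.1103)^2 + 6.0744/(1+0.1103)^3 + 7.8542/(1+0.1103)^4 + 10.1554/(1+0.1103)^5 + 13.1310/(1+0.1103)^6 + 271.0666/(1+0.1103)^6 = 174.4055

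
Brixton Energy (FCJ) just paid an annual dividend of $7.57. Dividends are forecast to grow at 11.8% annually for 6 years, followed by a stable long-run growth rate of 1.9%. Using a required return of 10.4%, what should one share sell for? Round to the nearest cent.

$145.36

Two-stage DDM. Project D₁…D_6 at 0.118, terminal growth 0.019, discount at r = 0.104.
D_1 = 8.4633
D_2 = 9.4619
D_3 = 10.5784
D_4 = 11.8267
D_5 = 13.2222
D_6 = 14.7825
Terminal value at t=6: TV = D_7/(r−g) = 15.0633/(0.104−0.019) = 177.2156
P₀ = 8.4633/(1+0.104)^1 + 9.4619/(1+0.104)^2 + 10.5784/(1+0.104)^3 + 11.8267/(1+0.104)^4 + 13.2222/(1+0.104)^5 + 14.7825/(1+0.104)^6 + 177.2156/(1+0.104)^6 = 145.3576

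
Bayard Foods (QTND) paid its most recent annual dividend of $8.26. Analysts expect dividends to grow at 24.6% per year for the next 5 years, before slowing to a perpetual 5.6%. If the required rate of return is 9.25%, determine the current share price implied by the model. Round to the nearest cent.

$523.47

Two-stage DDM. Project D₁…D_5 at 0.246, terminal growth 0.056, discount at r = 0.0925.
D_1 = 10.2920
D_2 = 12.8238
D_3 = 15.9784
D_4 = 19.9091
D_5 = 24.8068
Terminal value at t=5: TV = D_6/(r−g) = 26.1960/(0.0925−0.056) = 717.6973
P₀ = 10.2920/(1+0.0925)^1 + 12.8238/(1+0.0925)^2 + 15.9784/(1+0.0925)^3 + 19.9091/(1+0.0925)^4 + 24.8068/(1+0.0925)^5 + 717.6973/(1+0.0925)^5 = 523.4744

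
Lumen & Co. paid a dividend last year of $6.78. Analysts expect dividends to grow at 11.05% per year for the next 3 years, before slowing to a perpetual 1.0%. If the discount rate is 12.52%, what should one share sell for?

Two-stage DDM. Project D₁…D_3 at 0.1105, terminal growth 0.01, discount at r = 0.1252.
D_1 = 7.5292
D_2 = 8.3612
D_3 = 9.2851
Terminal value at t=3: TV = D_4/(r−g) = 9.3779/(0.1252−0.01) = 81.4056
P₀ = 7.5292/(1+0.1252)^1 + 8.3612/(1+0.1252)^2 + 9.2851/(1+0.1252)^3 + 81.4056/(1+0.1252)^3 = 76.9564

$76.96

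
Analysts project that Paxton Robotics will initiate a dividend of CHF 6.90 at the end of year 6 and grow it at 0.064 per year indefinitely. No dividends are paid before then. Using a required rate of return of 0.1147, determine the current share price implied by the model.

CHF 79.08

Deferred-dividend DDM. At t=5 the remaining stream is a growing perpetuity with first payment D_6 = 6.90.
V_5 = D_6/(r−g) = 6.90/(0.1147−0.064) = 136.0947
P₀ = V_5/(1+r)^5 = 136.0947/(1+0.1147)^5 = 79.0772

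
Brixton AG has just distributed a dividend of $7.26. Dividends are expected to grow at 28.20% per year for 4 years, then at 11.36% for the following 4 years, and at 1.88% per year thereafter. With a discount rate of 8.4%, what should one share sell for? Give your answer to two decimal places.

Three-stage DDM. Project D₁…D_8; terminal Gordon value at t=8 with g = 0.0188; discount at r = 0.084.
D_1 = 9.3073
D_2 = 11.9320
D_3 = 15.2968
D_4 = 19.6105
D_5 = 21.8383
D_6 = 24.3191
D_7 = 27.0817
D_8 = 30.1582
TV_8 = 30.7252/(0.084−0.0188) = 471.2452
P₀ = Σ Dₜ/(1+r)ᵗ + TV_8/(1+r)^8 = 352.9285

$352.93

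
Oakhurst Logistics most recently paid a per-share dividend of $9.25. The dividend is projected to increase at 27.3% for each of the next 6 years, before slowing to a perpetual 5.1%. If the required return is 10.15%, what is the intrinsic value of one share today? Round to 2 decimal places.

$553.62

Two-stage DDM. Project D₁…D_6 at 0.273, terminal growth 0.051, discount at r = 0.1015.
D_1 = 11.7753
D_2 = 14.9899
D_3 = 19.0821
D_4 = 24.2916
D_5 = 30.9232
D_6 = 39.3652
Terminal value at t=6: TV = D_7/(r−g) = 41.3728/(0.1015−0.051) = 819.2633
P₀ = 11.7753/(1+0.1015)^1 + 14.9899/(1+0.1015)^2 + 19.0821/(1+0.1015)^3 + 24.2916/(1+0.1015)^4 + 30.9232/(1+0.1015)^5 + 39.3652/(1+0.1015)^6 + 819.2633/(1+0.1015)^6 = 553.6215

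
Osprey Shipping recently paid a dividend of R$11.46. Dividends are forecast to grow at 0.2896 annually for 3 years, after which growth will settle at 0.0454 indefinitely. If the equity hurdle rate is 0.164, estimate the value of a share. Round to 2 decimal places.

R$179.72

Two-stage DDM. Project D₁…D_3 at 0.2896, terminal growth 0.0454, discount at r = 0.164.
D_1 = 14.7788
D_2 = 19.0588
D_3 = 24.5782
Terminal value at t=3: TV = D_4/(r−g) = 25.6940/(0.164−0.0454) = 216.6444
P₀ = 14.7788/(1+0.164)^1 + 19.0588/(1+0.164)^2 + 24.5782/(1+0.164)^3 + 216.6444/(1+0.164)^3 = 179.7165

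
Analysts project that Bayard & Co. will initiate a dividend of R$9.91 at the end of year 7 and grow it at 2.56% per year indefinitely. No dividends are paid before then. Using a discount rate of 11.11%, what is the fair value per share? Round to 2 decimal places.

R$61.60

Deferred-dividend DDM. At t=6 the remaining stream is a growing perpetuity with first payment D_7 = 9.91.
V_6 = D_7/(r−g) = 9.91/(0.1111−0.0256) = 115.9064
P₀ = V_6/(1+r)^6 = 115.9064/(1+0.1111)^6 = 61.6011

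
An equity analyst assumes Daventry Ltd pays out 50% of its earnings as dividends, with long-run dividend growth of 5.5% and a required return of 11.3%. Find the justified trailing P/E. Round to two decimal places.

Justified trailing P/E = b(1+g)/(r−g) = 0.50×(1+0.055)/(0.113−0.055) = 9.0948

9.09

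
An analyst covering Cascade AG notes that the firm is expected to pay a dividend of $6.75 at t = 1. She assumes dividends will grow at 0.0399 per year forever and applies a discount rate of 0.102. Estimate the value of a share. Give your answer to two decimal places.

Gordon growth model: P₀ = D₁/(r − g), with D₁ = 6.75 given directly.
P₀ = 6.7500 / (0.102 − 0.0399) = 6.7500 / 0.0621 = 108.6957

$108.70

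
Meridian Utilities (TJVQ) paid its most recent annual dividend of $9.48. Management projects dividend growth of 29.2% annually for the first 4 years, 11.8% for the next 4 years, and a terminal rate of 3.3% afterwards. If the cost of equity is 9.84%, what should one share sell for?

$441.38

Three-stage DDM. Project D₁…D_8; terminal Gordon value at t=8 with g = 0.033; discount at r = 0.0984.
D_1 = 12.2482
D_2 = 15.8246
D_3 = 20.4454
D_4 = 26.4155
D_5 = 29.5325
D_6 = 33.0173
D_7 = 36.9134
D_8 = 41.2692
TV_8 = 42.6310/(0.0984−0.033) = 651.8508
P₀ = Σ Dₜ/(1+r)ᵗ + TV_8/(1+r)^8 = 441.3844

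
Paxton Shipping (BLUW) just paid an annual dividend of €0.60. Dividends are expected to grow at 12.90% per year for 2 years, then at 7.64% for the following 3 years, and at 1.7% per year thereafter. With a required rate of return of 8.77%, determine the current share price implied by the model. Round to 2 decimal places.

€12.18

Three-stage DDM. Project D₁…D_5; terminal Gordon value at t=5 with g = 0.017; discount at r = 0.0877.
D_1 = 0.6774
D_2 = 0.7648
D_3 = 0.8232
D_4 = 0.8861
D_5 = 0.9538
TV_5 = 0.9700/(0.0877−0.017) = 13.7202
P₀ = Σ Dₜ/(1+r)ᵗ + TV_5/(1+r)^5 = 12.1804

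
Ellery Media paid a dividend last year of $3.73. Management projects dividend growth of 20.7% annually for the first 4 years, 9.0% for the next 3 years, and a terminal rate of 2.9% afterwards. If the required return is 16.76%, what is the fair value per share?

Three-stage DDM. Project D₁…D_7; terminal Gordon value at t=7 with g = 0.029; discount at r = 0.1676.
D_1 = 4.5021
D_2 = 5.4340
D_3 = 6.5589
D_4 = 7.9166
D_5 = 8.6291
D_6 = 9.4057
D_7 = 10.2522
TV_7 = 10.5495/(0.1676−0.029) = 76.1149
P₀ = Σ Dₜ/(1+r)ᵗ + TV_7/(1+r)^7 = 53.1042

$53.10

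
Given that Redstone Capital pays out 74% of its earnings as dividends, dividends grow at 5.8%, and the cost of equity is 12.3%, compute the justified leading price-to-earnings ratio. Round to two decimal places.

11.38

Justified leading P/E = b/(r−g) = 0.74/(0.123−0.058) = 11.3846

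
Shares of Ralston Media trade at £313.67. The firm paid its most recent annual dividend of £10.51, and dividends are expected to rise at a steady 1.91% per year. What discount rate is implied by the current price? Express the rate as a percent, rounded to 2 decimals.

Rearranging the constant-growth DDM: r = D₁/P₀ + g.
D₁ = 10.51 × (1 + 0.0191) = 10.7107.
r = 10.7107 / 313.67 + 0.0191 = 0.03415 + 0.0191 = 0.05325

5.32%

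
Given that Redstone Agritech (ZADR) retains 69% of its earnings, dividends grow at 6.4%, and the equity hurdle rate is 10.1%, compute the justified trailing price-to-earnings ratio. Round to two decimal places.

8.91

Payout ratio b = 1 − 0.69 = 0.31.
Justified trailing P/E = b(1+g)/(r−g) = 0.31×(1+0.064)/(0.101−0.064) = 8.9146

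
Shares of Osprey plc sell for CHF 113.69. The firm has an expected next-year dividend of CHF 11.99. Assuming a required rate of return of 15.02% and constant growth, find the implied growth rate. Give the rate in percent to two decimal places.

4.47%

From P₀ = D₁/(r − g), the implied growth is g = r − D₁/P₀.
g = 0.1502 − 11.99/113.69 = 0.1502 − 0.10546 = 0.04474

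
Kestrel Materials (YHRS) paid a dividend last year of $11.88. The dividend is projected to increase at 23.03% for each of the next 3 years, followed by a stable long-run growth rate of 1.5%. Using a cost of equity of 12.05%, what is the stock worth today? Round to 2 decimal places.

$194.39

Two-stage DDM. Project D₁…D_3 at 0.2303, terminal growth 0.015, discount at r = 0.1205.
D_1 = 14.6160
D_2 = 17.9820
D_3 = 22.1233
Terminal value at t=3: TV = D_4/(r−g) = 22.4551/(0.1205−0.015) = 212.8448
P₀ = 14.6160/(1+0.1205)^1 + 17.9820/(1+0.1205)^2 + 22.1233/(1+0.1205)^3 + 212.8448/(1+0.1205)^3 = 194.3884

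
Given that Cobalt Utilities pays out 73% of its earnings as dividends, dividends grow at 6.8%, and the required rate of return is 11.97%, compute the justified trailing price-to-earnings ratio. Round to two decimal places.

15.08

Justified trailing P/E = b(1+g)/(r−g) = 0.73×(1+0.068)/(0.1197−0.068) = 15.0801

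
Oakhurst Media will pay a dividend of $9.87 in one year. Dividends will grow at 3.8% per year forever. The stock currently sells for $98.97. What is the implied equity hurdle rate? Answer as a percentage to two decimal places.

13.77%

Rearranging the constant-growth DDM: r = D₁/P₀ + g.
r = 9.8700 / 98.97 + 0.038 = 0.09973 + 0.038 = 0.13773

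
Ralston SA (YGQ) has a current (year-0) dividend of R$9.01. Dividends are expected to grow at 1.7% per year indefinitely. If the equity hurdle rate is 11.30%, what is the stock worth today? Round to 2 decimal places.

Gordon growth model: P₀ = D₁/(r − g). D₁ = 9.01 × (1 + 0.017) = 9.1632.
P₀ = 9.1632 / (0.113 − 0.017) = 9.1632 / 0.096 = 95.4497

R$95.45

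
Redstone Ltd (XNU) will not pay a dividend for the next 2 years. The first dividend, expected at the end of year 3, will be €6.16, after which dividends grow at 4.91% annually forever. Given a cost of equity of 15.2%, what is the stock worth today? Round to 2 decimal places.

€45.11

Deferred-dividend DDM. At t=2 the remaining stream is a growing perpetuity with first payment D_3 = 6.16.
V_2 = D_3/(r−g) = 6.16/(0.152−0.0491) = 59.8639
P₀ = V_2/(1+r)^2 = 59.8639/(1+0.152)^2 = 45.1087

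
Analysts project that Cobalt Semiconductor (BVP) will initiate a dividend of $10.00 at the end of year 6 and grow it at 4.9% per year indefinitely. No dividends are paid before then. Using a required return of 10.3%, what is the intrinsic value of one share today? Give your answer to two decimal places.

$113.43

Deferred-dividend DDM. At t=5 the remaining stream is a growing perpetuity with first payment D_6 = 10.00.
V_5 = D_6/(r−g) = 10.00/(0.103−0.049) = 185.1852
P₀ = V_5/(1+r)^5 = 185.1852/(1+0.103)^5 = 113.4302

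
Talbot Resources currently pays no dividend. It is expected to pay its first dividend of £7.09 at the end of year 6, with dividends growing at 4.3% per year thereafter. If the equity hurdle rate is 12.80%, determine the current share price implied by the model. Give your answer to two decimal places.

£45.68

Deferred-dividend DDM. At t=5 the remaining stream is a growing perpetuity with first payment D_6 = 7.09.
V_5 = D_6/(r−g) = 7.09/(0.128−0.043) = 83.4118
P₀ = V_5/(1+r)^5 = 83.4118/(1+0.128)^5 = 45.6753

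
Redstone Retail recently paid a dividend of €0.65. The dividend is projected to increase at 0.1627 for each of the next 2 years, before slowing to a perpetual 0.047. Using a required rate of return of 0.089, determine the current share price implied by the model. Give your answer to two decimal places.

Two-stage DDM. Project D₁…D_2 at 0.1627, terminal growth 0.047, discount at r = 0.089.
D_1 = 0.7558
D_2 = 0.8787
Terminal value at t=2: TV = D_3/(r−g) = 0.9200/(0.089−0.047) = 21.9051
P₀ = 0.7558/(1+0.089)^1 + 0.8787/(1+0.089)^2 + 21.9051/(1+0.089)^2 = 19.9059

€19.91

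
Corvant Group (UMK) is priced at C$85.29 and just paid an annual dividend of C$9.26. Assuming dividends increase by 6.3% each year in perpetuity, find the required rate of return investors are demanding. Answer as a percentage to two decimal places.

17.84%

Rearranging the constant-growth DDM: r = D₁/P₀ + g.
D₁ = 9.26 × (1 + 0.063) = 9.8434.
r = 9.8434 / 85.29 + 0.063 = 0.11541 + 0.063 = 0.17841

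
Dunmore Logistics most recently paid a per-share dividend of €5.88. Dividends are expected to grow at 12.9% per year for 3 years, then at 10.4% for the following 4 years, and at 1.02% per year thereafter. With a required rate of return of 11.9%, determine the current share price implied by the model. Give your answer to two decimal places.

Three-stage DDM. Project D₁…D_7; terminal Gordon value at t=7 with g = 0.0102; discount at r = 0.119.
D_1 = 6.6385
D_2 = 7.4949
D_3 = 8.4617
D_4 = 9.3417
D_5 = 10.3133
D_6 = 11.3859
D_7 = 12.5700
TV_7 = 12.6982/(0.119−0.0102) = 116.7116
P₀ = Σ Dₜ/(1+r)ᵗ + TV_7/(1+r)^7 = 94.4402

€94.44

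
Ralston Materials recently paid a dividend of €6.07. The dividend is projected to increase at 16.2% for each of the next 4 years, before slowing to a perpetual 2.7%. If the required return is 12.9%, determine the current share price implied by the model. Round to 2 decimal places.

€94.69

Two-stage DDM. Project D₁…D_4 at 0.162, terminal growth 0.027, discount at r = 0.129.
D_1 = 7.0533
D_2 = 8.1960
D_3 = 9.5237
D_4 = 11.0666
Terminal value at t=4: TV = D_5/(r−g) = 11.3654/(0.129−0.027) = 111.4252
P₀ = 7.0533/(1+0.129)^1 + 8.1960/(1+0.129)^2 + 9.5237/(1+0.129)^3 + 11.0666/(1+0.129)^4 + 111.4252/(1+0.129)^4 = 94.6885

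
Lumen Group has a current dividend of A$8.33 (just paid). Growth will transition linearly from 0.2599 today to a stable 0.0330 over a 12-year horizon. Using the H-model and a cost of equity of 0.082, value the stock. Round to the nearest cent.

A$407.05

H-model: P₀ = D₀[(1+g_L) + H(g_S−g_L)]/(r−g_L), with H = 12/2 = 6.
P₀ = 8.33 × [(1+0.033) + 6×(0.2599−0.033)] / (0.082−0.033)
   = 8.33 × 2.3944 / 0.049 = 407.0480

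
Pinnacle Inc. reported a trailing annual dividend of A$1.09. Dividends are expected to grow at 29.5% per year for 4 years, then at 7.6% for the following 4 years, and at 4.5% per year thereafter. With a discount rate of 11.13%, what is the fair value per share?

A$41.75

Three-stage DDM. Project D₁…D_8; terminal Gordon value at t=8 with g = 0.045; discount at r = 0.1113.
D_1 = 1.4116
D_2 = 1.8280
D_3 = 2.3672
D_4 = 3.0655
D_5 = 3.2985
D_6 = 3.5492
D_7 = 3.8189
D_8 = 4.1092
TV_8 = 4.2941/(0.1113−0.045) = 64.7675
P₀ = Σ Dₜ/(1+r)ᵗ + TV_8/(1+r)^8 = 41.7487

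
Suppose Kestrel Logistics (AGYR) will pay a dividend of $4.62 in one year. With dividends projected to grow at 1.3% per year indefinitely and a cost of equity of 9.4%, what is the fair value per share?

Gordon growth model: P₀ = D₁/(r − g), with D₁ = 4.62 given directly.
P₀ = 4.6200 / (0.094 − 0.013) = 4.6200 / 0.081 = 57.0370

$57.04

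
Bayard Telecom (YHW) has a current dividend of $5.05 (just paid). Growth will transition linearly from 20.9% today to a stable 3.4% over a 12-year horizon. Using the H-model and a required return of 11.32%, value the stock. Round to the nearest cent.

$132.88

H-model: P₀ = D₀[(1+g_L) + H(g_S−g_L)]/(r−g_L), with H = 12/2 = 6.
P₀ = 5.05 × [(1+0.034) + 6×(0.209−0.034)] / (0.1132−0.034)
   = 5.05 × 2.0840 / 0.0792 = 132.8813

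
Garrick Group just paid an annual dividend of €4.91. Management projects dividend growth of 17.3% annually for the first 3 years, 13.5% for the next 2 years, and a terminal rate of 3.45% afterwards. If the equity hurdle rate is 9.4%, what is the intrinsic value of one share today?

€143.02

Three-stage DDM. Project D₁…D_5; terminal Gordon value at t=5 with g = 0.0345; discount at r = 0.094.
D_1 = 5.7594
D_2 = 6.7558
D_3 = 7.9246
D_4 = 8.9944
D_5 = 10.2086
TV_5 = 10.5608/(0.094−0.0345) = 177.4928
P₀ = Σ Dₜ/(1+r)ᵗ + TV_5/(1+r)^5 = 143.0199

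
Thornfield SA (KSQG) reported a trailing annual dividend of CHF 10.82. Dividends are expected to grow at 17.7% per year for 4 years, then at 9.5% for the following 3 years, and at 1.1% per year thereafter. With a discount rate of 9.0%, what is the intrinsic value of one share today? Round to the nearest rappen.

CHF 288.03

Three-stage DDM. Project D₁…D_7; terminal Gordon value at t=7 with g = 0.011; discount at r = 0.09.
D_1 = 12.7351
D_2 = 14.9893
D_3 = 17.6424
D_4 = 20.7651
D_5 = 22.7377
D_6 = 24.8978
D_7 = 27.2631
TV_7 = 27.5630/(0.09−0.011) = 348.8988
P₀ = Σ Dₜ/(1+r)ᵗ + TV_7/(1+r)^7 = 288.0306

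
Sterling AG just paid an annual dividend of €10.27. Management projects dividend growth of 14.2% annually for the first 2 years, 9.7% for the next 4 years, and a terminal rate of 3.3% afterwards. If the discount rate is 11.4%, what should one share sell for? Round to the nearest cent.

Three-stage DDM. Project D₁…D_6; terminal Gordon value at t=6 with g = 0.033; discount at r = 0.114.
D_1 = 11.7283
D_2 = 13.3938
D_3 = 14.6930
D_4 = 16.1182
D_5 = 17.6816
D_6 = 19.3968
TV_6 = 20.0369/(0.114−0.033) = 247.3685
P₀ = Σ Dₜ/(1+r)ᵗ + TV_6/(1+r)^6 = 192.2993

€192.30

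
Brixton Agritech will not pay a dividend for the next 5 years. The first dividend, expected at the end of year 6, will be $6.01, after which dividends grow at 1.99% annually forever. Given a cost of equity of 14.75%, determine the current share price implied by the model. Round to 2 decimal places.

$23.67

Deferred-dividend DDM. At t=5 the remaining stream is a growing perpetuity with first payment D_6 = 6.01.
V_5 = D_6/(r−g) = 6.01/(0.1475−0.0199) = 47.1003
P₀ = V_5/(1+r)^5 = 47.1003/(1+0.1475)^5 = 23.6734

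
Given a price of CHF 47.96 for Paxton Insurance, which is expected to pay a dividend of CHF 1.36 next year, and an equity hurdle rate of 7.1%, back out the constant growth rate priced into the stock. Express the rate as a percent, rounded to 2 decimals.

4.26%

From P₀ = D₁/(r − g), the implied growth is g = r − D₁/P₀.
g = 0.071 − 1.36/47.96 = 0.071 − 0.02836 = 0.04264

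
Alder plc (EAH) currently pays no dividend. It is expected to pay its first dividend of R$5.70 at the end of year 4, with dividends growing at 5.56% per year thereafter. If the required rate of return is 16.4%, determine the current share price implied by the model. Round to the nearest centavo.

Deferred-dividend DDM. At t=3 the remaining stream is a growing perpetuity with first payment D_4 = 5.70.
V_3 = D_4/(r−g) = 5.70/(0.164−0.0556) = 52.5830
P₀ = V_3/(1+r)^3 = 52.5830/(1+0.164)^3 = 33.3416

R$33.34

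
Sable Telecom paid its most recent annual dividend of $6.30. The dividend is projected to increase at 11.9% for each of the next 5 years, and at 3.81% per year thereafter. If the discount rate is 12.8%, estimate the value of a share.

$100.65

Two-stage DDM. Project D₁…D_5 at 0.119, terminal growth 0.0381, discount at r = 0.128.
D_1 = 7.0497
D_2 = 7.8886
D_3 = 8.8274
D_4 = 9.8778
D_5 = 11.0533
Terminal value at t=5: TV = D_6/(r−g) = 11.4744/(0.128−0.0381) = 127.6352
P₀ = 7.0497/(1+0.128)^1 + 7.8886/(1+0.128)^2 + 8.8274/(1+0.128)^3 + 9.8778/(1+0.128)^4 + 11.0533/(1+0.128)^5 + 127.6352/(1+0.128)^5 = 100.6456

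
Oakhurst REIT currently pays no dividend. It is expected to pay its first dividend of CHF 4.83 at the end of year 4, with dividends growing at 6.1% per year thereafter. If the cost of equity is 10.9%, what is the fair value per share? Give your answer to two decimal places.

Deferred-dividend DDM. At t=3 the remaining stream is a growing perpetuity with first payment D_4 = 4.83.
V_3 = D_4/(r−g) = 4.83/(0.109−0.061) = 100.6250
P₀ = V_3/(1+r)^3 = 100.6250/(1+0.109)^3 = 73.7753

CHF 73.78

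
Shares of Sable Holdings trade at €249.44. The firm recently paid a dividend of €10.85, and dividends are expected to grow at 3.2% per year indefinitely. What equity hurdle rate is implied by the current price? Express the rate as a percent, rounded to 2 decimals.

Rearranging the constant-growth DDM: r = D₁/P₀ + g.
D₁ = 10.85 × (1 + 0.032) = 11.1972.
r = 11.1972 / 249.44 + 0.032 = 0.04489 + 0.032 = 0.07689

7.69%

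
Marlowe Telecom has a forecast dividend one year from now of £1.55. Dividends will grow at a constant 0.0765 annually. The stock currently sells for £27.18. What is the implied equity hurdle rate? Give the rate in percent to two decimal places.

13.35%

Rearranging the constant-growth DDM: r = D₁/P₀ + g.
r = 1.5500 / 27.18 + 0.0765 = 0.05703 + 0.0765 = 0.13353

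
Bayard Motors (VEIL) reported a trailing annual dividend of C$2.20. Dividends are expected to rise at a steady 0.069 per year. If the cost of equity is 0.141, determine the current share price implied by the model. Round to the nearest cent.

C$32.66

Gordon growth model: P₀ = D₁/(r − g). D₁ = 2.20 × (1 + 0.069) = 2.3518.
P₀ = 2.3518 / (0.141 − 0.069) = 2.3518 / 0.072 = 32.6639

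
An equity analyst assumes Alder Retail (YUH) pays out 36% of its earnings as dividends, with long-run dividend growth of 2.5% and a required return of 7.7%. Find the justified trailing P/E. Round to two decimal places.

7.10

Justified trailing P/E = b(1+g)/(r−g) = 0.36×(1+0.025)/(0.077−0.025) = 7.0962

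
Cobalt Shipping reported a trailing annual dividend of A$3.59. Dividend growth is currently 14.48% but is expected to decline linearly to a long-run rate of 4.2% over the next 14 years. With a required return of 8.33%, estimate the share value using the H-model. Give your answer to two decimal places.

H-model: P₀ = D₀[(1+g_L) + H(g_S−g_L)]/(r−g_L), with H = 14/2 = 7.
P₀ = 3.59 × [(1+0.042) + 7×(0.1448−0.042)] / (0.0833−0.042)
   = 3.59 × 1.7616 / 0.0413 = 153.1270

A$153.13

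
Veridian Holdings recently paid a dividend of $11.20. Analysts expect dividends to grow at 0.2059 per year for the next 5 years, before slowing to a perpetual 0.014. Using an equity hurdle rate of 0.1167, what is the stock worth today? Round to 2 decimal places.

$233.33

Two-stage DDM. Project D₁…D_5 at 0.2059, terminal growth 0.014, discount at r = 0.1167.
D_1 = 13.5061
D_2 = 16.2870
D_3 = 19.6405
D_4 = 23.6844
D_5 = 28.5611
Terminal value at t=5: TV = D_6/(r−g) = 28.9609/(0.1167−0.014) = 281.9954
P₀ = 13.5061/(1+0.1167)^1 + 16.2870/(1+0.1167)^2 + 19.6405/(1+0.1167)^3 + 23.6844/(1+0.1167)^4 + 28.5611/(1+0.1167)^5 + 281.9954/(1+0.1167)^5 = 233.3272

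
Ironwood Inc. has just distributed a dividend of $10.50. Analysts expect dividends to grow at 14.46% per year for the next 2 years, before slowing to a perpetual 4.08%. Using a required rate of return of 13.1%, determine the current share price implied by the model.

$145.47

Two-stage DDM. Project D₁…D_2 at 0.1446, terminal growth 0.0408, discount at r = 0.131.
D_1 = 12.0183
D_2 = 13.7561
Terminal value at t=2: TV = D_3/(r−g) = 14.3174/(0.131−0.0408) = 158.7295
P₀ = 12.0183/(1+0.131)^1 + 13.7561/(1+0.131)^2 + 158.7295/(1+0.131)^2 = 145.4690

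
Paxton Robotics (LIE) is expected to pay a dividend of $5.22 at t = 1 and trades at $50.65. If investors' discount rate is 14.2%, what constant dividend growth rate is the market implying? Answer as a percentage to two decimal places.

From P₀ = D₁/(r − g), the implied growth is g = r − D₁/P₀.
g = 0.142 − 5.22/50.65 = 0.142 − 0.10306 = 0.03894

3.89%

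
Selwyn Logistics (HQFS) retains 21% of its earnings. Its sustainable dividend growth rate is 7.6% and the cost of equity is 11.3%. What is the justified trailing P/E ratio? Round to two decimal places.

Payout ratio b = 1 − 0.21 = 0.79.
Justified trailing P/E = b(1+g)/(r−g) = 0.79×(1+0.076)/(0.113−0.076) = 22.9741

22.97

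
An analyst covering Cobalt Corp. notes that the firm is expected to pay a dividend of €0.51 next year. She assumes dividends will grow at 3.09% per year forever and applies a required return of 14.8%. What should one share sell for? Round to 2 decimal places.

Gordon growth model: P₀ = D₁/(r − g), with D₁ = 0.51 given directly.
P₀ = 0.5100 / (0.148 − 0.0309) = 0.5100 / 0.1171 = 4.3553

€4.36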